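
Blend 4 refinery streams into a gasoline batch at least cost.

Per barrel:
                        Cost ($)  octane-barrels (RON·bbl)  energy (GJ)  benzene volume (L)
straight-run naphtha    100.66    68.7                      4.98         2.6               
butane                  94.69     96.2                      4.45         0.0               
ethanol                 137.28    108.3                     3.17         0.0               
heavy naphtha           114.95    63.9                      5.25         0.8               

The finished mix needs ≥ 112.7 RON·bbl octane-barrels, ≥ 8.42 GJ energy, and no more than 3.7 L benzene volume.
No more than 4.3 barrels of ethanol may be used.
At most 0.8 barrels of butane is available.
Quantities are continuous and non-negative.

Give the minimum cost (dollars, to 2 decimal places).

$171.61

Let x1 = barrels of straight-run naphtha, x2 = barrels of butane, x3 = barrels of ethanol, x4 = barrels of heavy naphtha.
Minimize 100.66x1 + 94.69x2 + 137.28x3 + 114.95x4 s.t.:
  68.7x1 + 96.2x2 + 108.3x3 + 63.9x4 ≥ 112.7   (octane-barrels)
  4.98x1 + 4.45x2 + 3.17x3 + 5.25x4 ≥ 8.42   (energy)
  2.6x1 + 0.8x4 ≤ 3.7   (benzene volume)
  x3 ≤ 4.3
  x2 ≤ 0.8
  x1, x2, x3, x4 ≥ 0.
The optimal basis is {straight-run naphtha, butane}; ethanol, heavy naphtha drop out. Binding constraints: energy and benzene volume.
Optimal quantities: straight-run naphtha = 1.423 barrels, butane = 0.2996 barrels.
Objective = 100.66·1.423 + 94.69·0.2996 = 171.6083.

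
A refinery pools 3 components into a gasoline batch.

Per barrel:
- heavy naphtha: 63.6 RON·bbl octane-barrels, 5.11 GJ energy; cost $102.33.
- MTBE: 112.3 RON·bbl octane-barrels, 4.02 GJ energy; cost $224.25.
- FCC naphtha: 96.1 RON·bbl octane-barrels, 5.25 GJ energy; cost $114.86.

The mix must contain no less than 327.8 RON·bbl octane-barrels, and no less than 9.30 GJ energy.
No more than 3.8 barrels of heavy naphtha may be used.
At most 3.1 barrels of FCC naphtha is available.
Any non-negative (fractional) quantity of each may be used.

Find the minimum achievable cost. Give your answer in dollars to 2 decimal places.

Let x1 = barrels of heavy naphtha, x2 = barrels of MTBE, x3 = barrels of FCC naphtha.
min 102.33x1 + 224.25x2 + 114.86x3 subject to:
  63.6x1 + 112.3x2 + 96.1x3 ≥ 327.8   (octane-barrels)
  5.11x1 + 4.02x2 + 5.25x3 ≥ 9.3   (energy)
  x1 ≤ 3.8
  x3 ≤ 3.1
  x1, x2, x3 ≥ 0.
The optimal basis is {heavy naphtha, FCC naphtha}; MTBE drops out. There the octane-barrels and the FCC naphtha cap constraints are tight.
Solving gives x1 = 0.47, x3 = 3.1.
Total cost: 102.33·0.47 + 114.86·3.1 = 404.1611.

$404.16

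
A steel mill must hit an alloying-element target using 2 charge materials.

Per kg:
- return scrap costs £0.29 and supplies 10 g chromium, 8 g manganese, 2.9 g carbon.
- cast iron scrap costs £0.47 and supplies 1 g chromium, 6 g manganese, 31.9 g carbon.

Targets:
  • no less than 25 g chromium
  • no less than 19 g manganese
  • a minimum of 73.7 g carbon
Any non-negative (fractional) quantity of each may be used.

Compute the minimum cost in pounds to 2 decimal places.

£1.65

Let x1 = kg of return scrap, x2 = kg of cast iron scrap.
Minimize 0.29x1 + 0.47x2 subject to:
  10x1 + 1x2 ≥ 25   (chromium)
  8x1 + 6x2 ≥ 19   (manganese)
  2.9x1 + 31.9x2 ≥ 73.7   (carbon)
  x1, x2 ≥ 0.
Both inputs are positive at the optimum. The chromium and carbon requirements are met with equality.
So return scrap = 2.29 kg, cast iron scrap = 2.102 kg.
Hence cost = 0.29·2.29 + 0.47·2.102 = £1.6520.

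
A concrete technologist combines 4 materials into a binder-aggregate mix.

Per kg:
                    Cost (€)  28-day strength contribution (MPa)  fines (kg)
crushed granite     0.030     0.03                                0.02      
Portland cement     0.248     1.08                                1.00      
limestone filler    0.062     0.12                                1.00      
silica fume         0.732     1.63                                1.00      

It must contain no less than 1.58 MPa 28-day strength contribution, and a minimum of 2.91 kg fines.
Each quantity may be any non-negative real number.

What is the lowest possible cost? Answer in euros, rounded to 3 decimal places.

€0.419

Let x1 = kg of crushed granite, x2 = kg of Portland cement, x3 = kg of limestone filler, x4 = kg of silica fume.
min 0.03x1 + 0.248x2 + 0.062x3 + 0.732x4 s.t.:
  0.03x1 + 1.08x2 + 0.12x3 + 1.63x4 ≥ 1.58   (28-day strength contribution)
  0.02x1 + 1x2 + 1x3 + 1x4 ≥ 2.91   (fines)
  x1, x2, x3, x4 ≥ 0.
The optimal basis is {Portland cement, limestone filler}; crushed granite, silica fume drop out. There the 28-day strength contribution and fines constraints are tight.
Solving gives x2 = 1.282, x3 = 1.628.
Cost = 0.248·1.282 + 0.062·1.628 = 0.41887.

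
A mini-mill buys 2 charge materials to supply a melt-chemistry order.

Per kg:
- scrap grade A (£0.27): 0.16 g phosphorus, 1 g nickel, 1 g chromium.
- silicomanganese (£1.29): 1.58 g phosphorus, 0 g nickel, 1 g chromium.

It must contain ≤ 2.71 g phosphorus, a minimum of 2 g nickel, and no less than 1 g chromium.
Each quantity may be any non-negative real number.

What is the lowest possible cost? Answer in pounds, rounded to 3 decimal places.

£0.540

This is a linear program. Let x1 = kg of scrap grade A, x2 = kg of silicomanganese.
Minimise 0.27x1 + 1.29x2 with:
  0.16x1 + 1.58x2 ≤ 2.71   (phosphorus)
  1x1 ≥ 2   (nickel)
  1x1 + 1x2 ≥ 1   (chromium)
  x1, x2 ≥ 0.
The minimum-cost mix takes nothing from silicomanganese — only scrap grade A. Binding constraint: nickel.
That vertex is x1 = 2.
Cost = 0.27·2 = 0.54000.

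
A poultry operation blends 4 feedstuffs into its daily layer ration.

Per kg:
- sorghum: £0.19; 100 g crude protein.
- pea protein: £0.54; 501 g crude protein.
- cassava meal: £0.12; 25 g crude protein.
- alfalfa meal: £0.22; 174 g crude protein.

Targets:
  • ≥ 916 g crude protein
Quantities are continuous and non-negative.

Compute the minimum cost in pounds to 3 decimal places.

Let x1 = kg of sorghum, x2 = kg of pea protein, x3 = kg of cassava meal, x4 = kg of alfalfa meal.
Minimize 0.19x1 + 0.54x2 + 0.12x3 + 0.22x4 subject to:
  100x1 + 501x2 + 25x3 + 174x4 ≥ 916   (crude protein)
  x1, x2, x3, x4 ≥ 0.
The minimum-cost mix takes nothing from sorghum, cassava meal, alfalfa meal — only pea protein. The crude protein requirement is met with equality.
Solving gives x2 = 1.828.
Hence cost = 0.54·1.828 = £0.98712.

£0.987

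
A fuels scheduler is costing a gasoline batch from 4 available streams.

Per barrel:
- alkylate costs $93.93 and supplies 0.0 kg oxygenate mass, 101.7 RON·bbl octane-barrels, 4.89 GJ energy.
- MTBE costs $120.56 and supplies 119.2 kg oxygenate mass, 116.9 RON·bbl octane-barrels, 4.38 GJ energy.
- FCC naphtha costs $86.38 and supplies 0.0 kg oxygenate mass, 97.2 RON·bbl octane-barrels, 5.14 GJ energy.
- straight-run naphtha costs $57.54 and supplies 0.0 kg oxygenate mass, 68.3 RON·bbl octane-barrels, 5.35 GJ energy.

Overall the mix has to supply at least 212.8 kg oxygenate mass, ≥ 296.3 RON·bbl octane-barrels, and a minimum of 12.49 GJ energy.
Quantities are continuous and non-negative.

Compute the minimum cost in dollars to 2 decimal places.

$289.03

Let x1 = barrels of alkylate, x2 = barrels of MTBE, x3 = barrels of FCC naphtha, x4 = barrels of straight-run naphtha.
min 93.93x1 + 120.56x2 + 86.38x3 + 57.54x4 subject to:
  119.2x2 ≥ 212.8   (oxygenate mass)
  101.7x1 + 116.9x2 + 97.2x3 + 68.3x4 ≥ 296.3   (octane-barrels)
  4.89x1 + 4.38x2 + 5.14x3 + 5.35x4 ≥ 12.49   (energy)
  x1, x2, x3, x4 ≥ 0.
The minimum-cost mix takes nothing from alkylate, FCC naphtha — only MTBE, straight-run naphtha. The oxygenate mass and octane-barrels requirements are met with equality.
Solving gives x2 = 1.7852, x4 = 1.2827.
Total cost: 120.56·1.7852 + 57.54·1.2827 = 289.0303.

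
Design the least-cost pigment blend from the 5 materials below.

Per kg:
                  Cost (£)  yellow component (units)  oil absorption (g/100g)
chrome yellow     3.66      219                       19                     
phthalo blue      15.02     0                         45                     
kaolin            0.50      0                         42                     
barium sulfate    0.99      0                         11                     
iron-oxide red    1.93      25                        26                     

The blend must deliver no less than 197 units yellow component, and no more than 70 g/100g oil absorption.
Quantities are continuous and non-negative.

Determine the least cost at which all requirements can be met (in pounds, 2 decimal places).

Treat it as an LP. Let x1 = kg of chrome yellow, x2 = kg of phthalo blue, x3 = kg of kaolin, x4 = kg of barium sulfate, x5 = kg of iron-oxide red.
min 3.66x1 + 15.02x2 + 0.5x3 + 0.99x4 + 1.93x5 subject to:
  219x1 + 25x5 ≥ 197   (yellow component)
  19x1 + 45x2 + 42x3 + 11x4 + 26x5 ≤ 70   (oil absorption)
  x1, x2, x3, x4, x5 ≥ 0.
At the optimum only chrome yellow is positive (phthalo blue, kaolin, barium sulfate, iron-oxide red = 0). The yellow component requirement is met with equality.
Optimal quantities: chrome yellow = 0.8995 kg.
Cost = 3.66·0.8995 = 3.2922.

£3.29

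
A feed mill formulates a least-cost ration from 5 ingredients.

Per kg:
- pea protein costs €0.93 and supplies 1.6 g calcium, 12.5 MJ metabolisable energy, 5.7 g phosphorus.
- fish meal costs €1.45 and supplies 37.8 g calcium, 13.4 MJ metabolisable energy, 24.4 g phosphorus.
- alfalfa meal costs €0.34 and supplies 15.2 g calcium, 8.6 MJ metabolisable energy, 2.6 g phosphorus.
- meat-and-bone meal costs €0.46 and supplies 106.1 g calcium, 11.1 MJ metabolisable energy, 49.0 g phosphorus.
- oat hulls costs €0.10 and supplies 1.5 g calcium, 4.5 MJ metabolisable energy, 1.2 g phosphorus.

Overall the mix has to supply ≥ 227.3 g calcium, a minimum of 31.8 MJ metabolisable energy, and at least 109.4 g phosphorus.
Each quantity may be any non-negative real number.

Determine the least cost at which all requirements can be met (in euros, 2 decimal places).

€1.17

Treat it as an LP. Let x1 = kg of pea protein, x2 = kg of fish meal, x3 = kg of alfalfa meal, x4 = kg of meat-and-bone meal, x5 = kg of oat hulls.
min 0.93x1 + 1.45x2 + 0.34x3 + 0.46x4 + 0.1x5 subject to:
  1.6x1 + 37.8x2 + 15.2x3 + 106.1x4 + 1.5x5 ≥ 227.3   (calcium)
  12.5x1 + 13.4x2 + 8.6x3 + 11.1x4 + 4.5x5 ≥ 31.8   (metabolisable energy)
  5.7x1 + 24.4x2 + 2.6x3 + 49x4 + 1.2x5 ≥ 109.4   (phosphorus)
  x1, x2, x3, x4, x5 ≥ 0.
At the optimum only meat-and-bone meal, oat hulls are positive (pea protein, fish meal, alfalfa meal = 0). Binding constraints: metabolisable energy and phosphorus.
So meat-and-bone meal = 2.192 kg, oat hulls = 1.66 kg.
Total cost: 0.46·2.192 + 0.1·1.66 = 1.1743.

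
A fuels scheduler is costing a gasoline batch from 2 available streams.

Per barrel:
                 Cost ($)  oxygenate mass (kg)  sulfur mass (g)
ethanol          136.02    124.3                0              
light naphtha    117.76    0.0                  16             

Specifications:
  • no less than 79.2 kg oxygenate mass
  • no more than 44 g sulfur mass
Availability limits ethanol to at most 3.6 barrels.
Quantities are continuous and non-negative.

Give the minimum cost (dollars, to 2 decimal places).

Set it up as a linear program. Let x1 = barrels of ethanol, x2 = barrels of light naphtha.
Minimize 136.02x1 + 117.76x2 subject to:
  124.3x1 ≥ 79.2   (oxygenate mass)
  16x2 ≤ 44   (sulfur mass)
  x1 ≤ 3.6
  x1, x2 ≥ 0.
The optimal basis is {ethanol}; light naphtha drops out. There the oxygenate mass constraint is tight.
Optimal quantities: ethanol = 0.6372 barrels.
Hence cost = 136.02·0.6372 = $86.6719.

$86.67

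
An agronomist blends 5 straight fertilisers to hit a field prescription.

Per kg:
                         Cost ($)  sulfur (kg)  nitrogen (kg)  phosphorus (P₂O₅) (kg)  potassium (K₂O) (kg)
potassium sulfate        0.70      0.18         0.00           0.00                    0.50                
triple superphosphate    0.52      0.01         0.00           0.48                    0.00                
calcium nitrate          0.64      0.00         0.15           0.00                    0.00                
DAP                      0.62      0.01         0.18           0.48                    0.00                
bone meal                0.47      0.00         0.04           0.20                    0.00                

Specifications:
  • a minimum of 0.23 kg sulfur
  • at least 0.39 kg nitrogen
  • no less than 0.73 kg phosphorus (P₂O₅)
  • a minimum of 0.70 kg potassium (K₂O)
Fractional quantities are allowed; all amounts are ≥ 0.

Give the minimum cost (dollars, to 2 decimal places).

Let x1 = kg of potassium sulfate, x2 = kg of triple superphosphate, x3 = kg of calcium nitrate, x4 = kg of DAP, x5 = kg of bone meal.
Minimise 0.7x1 + 0.52x2 + 0.64x3 + 0.62x4 + 0.47x5 subject to:
  0.18x1 + 0.01x2 + 0.01x4 ≥ 0.23   (sulfur)
  0.15x3 + 0.18x4 + 0.04x5 ≥ 0.39   (nitrogen)
  0.48x2 + 0.48x4 + 0.2x5 ≥ 0.73   (phosphorus (P₂O₅))
  0.5x1 ≥ 0.7   (potassium (K₂O))
  x1, x2, x3, x4, x5 ≥ 0.
At the optimum only potassium sulfate, DAP are positive (triple superphosphate, calcium nitrate, bone meal = 0). The nitrogen and potassium (K₂O) requirements are met with equality.
Solving gives x1 = 1.4, x4 = 2.167.
Objective = 0.7·1.4 + 0.62·2.167 = 2.3235.

$2.32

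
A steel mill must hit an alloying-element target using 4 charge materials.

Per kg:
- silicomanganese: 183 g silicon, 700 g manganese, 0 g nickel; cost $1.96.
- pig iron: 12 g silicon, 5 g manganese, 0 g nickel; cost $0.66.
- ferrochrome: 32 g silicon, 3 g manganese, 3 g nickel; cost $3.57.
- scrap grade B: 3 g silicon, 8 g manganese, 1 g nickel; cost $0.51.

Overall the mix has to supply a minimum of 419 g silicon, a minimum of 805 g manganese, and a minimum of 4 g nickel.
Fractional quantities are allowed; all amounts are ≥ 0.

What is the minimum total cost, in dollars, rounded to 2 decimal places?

$6.40

Treat it as an LP. Let x1 = kg of silicomanganese, x2 = kg of pig iron, x3 = kg of ferrochrome, x4 = kg of scrap grade B.
Minimise 1.96x1 + 0.66x2 + 3.57x3 + 0.51x4 with:
  183x1 + 12x2 + 32x3 + 3x4 ≥ 419   (silicon)
  700x1 + 5x2 + 3x3 + 8x4 ≥ 805   (manganese)
  3x3 + 1x4 ≥ 4   (nickel)
  x1, x2, x3, x4 ≥ 0.
At the optimum only silicomanganese, scrap grade B are positive (pig iron, ferrochrome = 0). Binding constraints: silicon and nickel.
So silicomanganese = 2.224 kg, scrap grade B = 4 kg.
Hence cost = 1.96·2.224 + 0.51·4 = $6.3990.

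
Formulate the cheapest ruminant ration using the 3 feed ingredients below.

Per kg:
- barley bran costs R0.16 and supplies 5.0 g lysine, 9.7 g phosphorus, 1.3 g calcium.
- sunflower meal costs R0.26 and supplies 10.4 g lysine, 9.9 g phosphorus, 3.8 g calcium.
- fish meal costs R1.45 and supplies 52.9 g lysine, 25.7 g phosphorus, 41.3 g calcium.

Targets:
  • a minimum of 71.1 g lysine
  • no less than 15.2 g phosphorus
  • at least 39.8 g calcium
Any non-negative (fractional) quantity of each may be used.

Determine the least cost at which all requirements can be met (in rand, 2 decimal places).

Treat it as an LP. Let x1 = kg of barley bran, x2 = kg of sunflower meal, x3 = kg of fish meal.
Minimise 0.16x1 + 0.26x2 + 1.45x3 with:
  5x1 + 10.4x2 + 52.9x3 ≥ 71.1   (lysine)
  9.7x1 + 9.9x2 + 25.7x3 ≥ 15.2   (phosphorus)
  1.3x1 + 3.8x2 + 41.3x3 ≥ 39.8   (calcium)
  x1, x2, x3 ≥ 0.
At the optimum only sunflower meal, fish meal are positive (barley bran = 0). Binding constraints: lysine and calcium.
So sunflower meal = 3.637 kg, fish meal = 0.6291 kg.
Objective = 0.26·3.637 + 1.45·0.6291 = 1.8578.

R1.86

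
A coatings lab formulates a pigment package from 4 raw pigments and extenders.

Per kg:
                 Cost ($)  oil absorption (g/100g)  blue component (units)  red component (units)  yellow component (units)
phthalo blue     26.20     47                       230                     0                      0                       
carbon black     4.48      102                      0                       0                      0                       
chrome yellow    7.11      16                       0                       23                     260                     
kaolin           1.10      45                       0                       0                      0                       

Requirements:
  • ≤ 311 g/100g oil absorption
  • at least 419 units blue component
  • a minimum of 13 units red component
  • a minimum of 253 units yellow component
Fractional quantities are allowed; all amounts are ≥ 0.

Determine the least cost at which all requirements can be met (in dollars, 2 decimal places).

$54.65

Treat it as an LP. Let x1 = kg of phthalo blue, x2 = kg of carbon black, x3 = kg of chrome yellow, x4 = kg of kaolin.
Minimize 26.2x1 + 4.48x2 + 7.11x3 + 1.1x4 subject to:
  47x1 + 102x2 + 16x3 + 45x4 ≤ 311   (oil absorption)
  230x1 ≥ 419   (blue component)
  23x3 ≥ 13   (red component)
  260x3 ≥ 253   (yellow component)
  x1, x2, x3, x4 ≥ 0.
The optimal basis is {phthalo blue, chrome yellow}; carbon black, kaolin drop out. Binding constraints: blue component and yellow component.
So phthalo blue = 1.8217 kg, chrome yellow = 0.97308 kg.
Cost = 26.2·1.8217 + 7.11·0.97308 = 54.6471.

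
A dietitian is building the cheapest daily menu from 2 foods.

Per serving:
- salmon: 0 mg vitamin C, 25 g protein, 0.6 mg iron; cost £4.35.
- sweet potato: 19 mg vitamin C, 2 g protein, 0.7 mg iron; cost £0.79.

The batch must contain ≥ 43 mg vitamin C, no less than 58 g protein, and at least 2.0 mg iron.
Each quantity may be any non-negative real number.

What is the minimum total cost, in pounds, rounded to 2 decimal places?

£11.09

Treat it as an LP. Let x1 = servings of salmon, x2 = servings of sweet potato.
Minimize 4.35x1 + 0.79x2 with:
  19x2 ≥ 43   (vitamin C)
  25x1 + 2x2 ≥ 58   (protein)
  0.6x1 + 0.7x2 ≥ 2   (iron)
  x1, x2 ≥ 0.
Both inputs are positive at the optimum. There the vitamin C and protein constraints are tight.
That vertex is x1 = 2.139, x2 = 2.263.
Total cost: 4.35·2.139 + 0.79·2.263 = 11.0924.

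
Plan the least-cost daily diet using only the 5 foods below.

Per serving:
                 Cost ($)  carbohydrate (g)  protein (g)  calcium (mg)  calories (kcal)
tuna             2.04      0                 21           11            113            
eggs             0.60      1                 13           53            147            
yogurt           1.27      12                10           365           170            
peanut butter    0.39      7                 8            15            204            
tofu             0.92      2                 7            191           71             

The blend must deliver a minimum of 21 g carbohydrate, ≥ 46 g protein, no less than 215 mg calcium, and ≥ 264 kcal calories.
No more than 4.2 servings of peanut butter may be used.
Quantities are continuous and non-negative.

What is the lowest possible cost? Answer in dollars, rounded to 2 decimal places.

Let x1 = servings of tuna, x2 = servings of eggs, x3 = servings of yogurt, x4 = servings of peanut butter, x5 = servings of tofu.
min 2.04x1 + 0.6x2 + 1.27x3 + 0.39x4 + 0.92x5 subject to:
  1x2 + 12x3 + 7x4 + 2x5 ≥ 21   (carbohydrate)
  21x1 + 13x2 + 10x3 + 8x4 + 7x5 ≥ 46   (protein)
  11x1 + 53x2 + 365x3 + 15x4 + 191x5 ≥ 215   (calcium)
  113x1 + 147x2 + 170x3 + 204x4 + 71x5 ≥ 264   (calories)
  x4 ≤ 4.2
  x1, x2, x3, x4, x5 ≥ 0.
The cheapest feasible vertex uses only eggs, yogurt, peanut butter; tuna, tofu are not used. Binding constraints: carbohydrate, protein, calcium.
Optimal quantities: eggs = 1.922 servings, yogurt = 0.2129 servings, peanut butter = 2.36 servings.
Cost = 0.6·1.922 + 1.27·0.2129 + 0.39·2.36 = 2.3440.

$2.34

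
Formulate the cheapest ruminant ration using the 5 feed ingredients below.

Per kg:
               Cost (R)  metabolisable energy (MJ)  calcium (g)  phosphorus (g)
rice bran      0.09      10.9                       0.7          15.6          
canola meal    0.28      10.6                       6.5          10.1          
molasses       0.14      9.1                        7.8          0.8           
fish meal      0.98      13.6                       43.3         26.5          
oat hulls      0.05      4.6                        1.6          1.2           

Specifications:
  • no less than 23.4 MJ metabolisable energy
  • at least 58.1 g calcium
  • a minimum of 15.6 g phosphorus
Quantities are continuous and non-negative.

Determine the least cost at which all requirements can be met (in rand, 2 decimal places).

Treat it as an LP. Let x1 = kg of rice bran, x2 = kg of canola meal, x3 = kg of molasses, x4 = kg of fish meal, x5 = kg of oat hulls.
Minimize 0.09x1 + 0.28x2 + 0.14x3 + 0.98x4 + 0.05x5 s.t.:
  10.9x1 + 10.6x2 + 9.1x3 + 13.6x4 + 4.6x5 ≥ 23.4   (metabolisable energy)
  0.7x1 + 6.5x2 + 7.8x3 + 43.3x4 + 1.6x5 ≥ 58.1   (calcium)
  15.6x1 + 10.1x2 + 0.8x3 + 26.5x4 + 1.2x5 ≥ 15.6   (phosphorus)
  x1, x2, x3, x4, x5 ≥ 0.
At the optimum only rice bran, molasses are positive (canola meal, fish meal, oat hulls = 0). The calcium and phosphorus requirements are met with equality.
Solving gives x1 = 0.6209, x3 = 7.393.
Cost = 0.09·0.6209 + 0.14·7.393 = 1.0909.

R1.09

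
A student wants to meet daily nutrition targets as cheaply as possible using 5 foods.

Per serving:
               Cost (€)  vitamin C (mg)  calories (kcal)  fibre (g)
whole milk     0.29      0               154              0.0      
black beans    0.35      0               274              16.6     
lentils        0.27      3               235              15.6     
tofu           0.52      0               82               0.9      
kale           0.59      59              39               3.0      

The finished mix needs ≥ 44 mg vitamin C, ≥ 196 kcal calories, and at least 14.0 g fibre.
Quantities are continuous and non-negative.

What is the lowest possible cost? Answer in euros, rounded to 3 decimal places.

€0.623

Set it up as a linear program. Let x1 = servings of whole milk, x2 = servings of black beans, x3 = servings of lentils, x4 = servings of tofu, x5 = servings of kale.
Minimise 0.29x1 + 0.35x2 + 0.27x3 + 0.52x4 + 0.59x5 subject to:
  3x3 + 59x5 ≥ 44   (vitamin C)
  154x1 + 274x2 + 235x3 + 82x4 + 39x5 ≥ 196   (calories)
  16.6x2 + 15.6x3 + 0.9x4 + 3x5 ≥ 14   (fibre)
  x1, x2, x3, x4, x5 ≥ 0.
The optimal basis is {lentils, kale}; whole milk, black beans, tofu drop out. There the vitamin C and fibre constraints are tight.
Optimal quantities: lentils = 0.7615 servings, kale = 0.707 servings.
Total cost: 0.27·0.7615 + 0.59·0.707 = 0.62274.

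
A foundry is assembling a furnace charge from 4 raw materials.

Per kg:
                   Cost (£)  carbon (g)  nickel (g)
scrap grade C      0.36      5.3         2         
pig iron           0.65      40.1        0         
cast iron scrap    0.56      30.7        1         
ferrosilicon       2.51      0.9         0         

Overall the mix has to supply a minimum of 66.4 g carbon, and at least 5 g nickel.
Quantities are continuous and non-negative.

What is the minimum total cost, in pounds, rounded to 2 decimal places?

This is a linear program. Let x1 = kg of scrap grade C, x2 = kg of pig iron, x3 = kg of cast iron scrap, x4 = kg of ferrosilicon.
Minimize 0.36x1 + 0.65x2 + 0.56x3 + 2.51x4 with:
  5.3x1 + 40.1x2 + 30.7x3 + 0.9x4 ≥ 66.4   (carbon)
  2x1 + 1x3 ≥ 5   (nickel)
  x1, x2, x3, x4 ≥ 0.
The optimal basis is {scrap grade C, cast iron scrap}; pig iron, ferrosilicon drop out. Binding constraints: carbon and nickel.
Optimal quantities: scrap grade C = 1.553 kg, cast iron scrap = 1.895 kg.
Total cost: 0.36·1.553 + 0.56·1.895 = 1.6203.

£1.62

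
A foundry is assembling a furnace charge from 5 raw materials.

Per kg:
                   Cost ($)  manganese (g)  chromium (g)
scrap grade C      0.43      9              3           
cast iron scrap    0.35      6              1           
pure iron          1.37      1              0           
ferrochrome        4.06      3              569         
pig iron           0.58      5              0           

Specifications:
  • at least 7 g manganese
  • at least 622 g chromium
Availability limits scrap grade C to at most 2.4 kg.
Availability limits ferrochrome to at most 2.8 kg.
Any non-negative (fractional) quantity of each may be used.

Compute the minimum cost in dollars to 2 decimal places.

$4.61

Let x1 = kg of scrap grade C, x2 = kg of cast iron scrap, x3 = kg of pure iron, x4 = kg of ferrochrome, x5 = kg of pig iron.
min 0.43x1 + 0.35x2 + 1.37x3 + 4.06x4 + 0.58x5 with:
  9x1 + 6x2 + 1x3 + 3x4 + 5x5 ≥ 7   (manganese)
  3x1 + 1x2 + 569x4 ≥ 622   (chromium)
  x1 ≤ 2.4
  x4 ≤ 2.8
  x1, x2, x3, x4, x5 ≥ 0.
The optimal basis is {scrap grade C, ferrochrome}; cast iron scrap, pure iron, pig iron drop out. There the manganese and chromium constraints are tight.
That vertex is x1 = 0.4141, x4 = 1.091.
Objective = 0.43·0.4141 + 4.06·1.091 = 4.6075.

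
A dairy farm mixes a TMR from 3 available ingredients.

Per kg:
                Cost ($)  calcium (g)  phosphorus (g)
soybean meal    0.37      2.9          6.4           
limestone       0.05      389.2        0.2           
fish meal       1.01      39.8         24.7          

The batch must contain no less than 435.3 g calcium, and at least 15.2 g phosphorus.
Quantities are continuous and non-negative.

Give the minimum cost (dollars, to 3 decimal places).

$0.666

This is a linear program. Let x1 = kg of soybean meal, x2 = kg of limestone, x3 = kg of fish meal.
Minimize 0.37x1 + 0.05x2 + 1.01x3 s.t.:
  2.9x1 + 389.2x2 + 39.8x3 ≥ 435.3   (calcium)
  6.4x1 + 0.2x2 + 24.7x3 ≥ 15.2   (phosphorus)
  x1, x2, x3 ≥ 0.
At the optimum only limestone, fish meal are positive (soybean meal = 0). There the calcium and phosphorus constraints are tight.
Solving gives x2 = 1.056, x3 = 0.6068.
Total cost: 0.05·1.056 + 1.01·0.6068 = 0.66567.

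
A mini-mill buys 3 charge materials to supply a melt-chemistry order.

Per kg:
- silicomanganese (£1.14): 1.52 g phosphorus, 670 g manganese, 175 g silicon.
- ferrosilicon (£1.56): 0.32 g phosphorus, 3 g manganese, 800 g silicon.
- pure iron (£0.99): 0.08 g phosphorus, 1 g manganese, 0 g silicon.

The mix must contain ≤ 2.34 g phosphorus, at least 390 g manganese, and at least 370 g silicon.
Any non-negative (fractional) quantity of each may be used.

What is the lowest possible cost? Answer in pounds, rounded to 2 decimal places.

Let x1 = kg of silicomanganese, x2 = kg of ferrosilicon, x3 = kg of pure iron.
Minimize 1.14x1 + 1.56x2 + 0.99x3 subject to:
  1.52x1 + 0.32x2 + 0.08x3 ≤ 2.34   (phosphorus)
  670x1 + 3x2 + 1x3 ≥ 390   (manganese)
  175x1 + 800x2 ≥ 370   (silicon)
  x1, x2, x3 ≥ 0.
The cheapest feasible vertex uses only silicomanganese, ferrosilicon; pure iron is not used. Binding constraints: manganese and silicon.
Optimal quantities: silicomanganese = 0.5806 kg, ferrosilicon = 0.3355 kg.
Total cost: 1.14·0.5806 + 1.56·0.3355 = 1.1853.

£1.19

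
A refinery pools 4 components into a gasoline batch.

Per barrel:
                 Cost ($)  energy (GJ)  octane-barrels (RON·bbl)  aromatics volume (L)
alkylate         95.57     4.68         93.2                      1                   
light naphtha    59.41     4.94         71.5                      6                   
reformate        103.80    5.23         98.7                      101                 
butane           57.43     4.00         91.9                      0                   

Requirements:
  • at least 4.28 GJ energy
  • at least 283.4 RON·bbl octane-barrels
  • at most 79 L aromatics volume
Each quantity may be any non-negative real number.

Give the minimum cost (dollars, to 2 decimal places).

$177.10

Set it up as a linear program. Let x1 = barrels of alkylate, x2 = barrels of light naphtha, x3 = barrels of reformate, x4 = barrels of butane.
min 95.57x1 + 59.41x2 + 103.8x3 + 57.43x4 with:
  4.68x1 + 4.94x2 + 5.23x3 + 4x4 ≥ 4.28   (energy)
  93.2x1 + 71.5x2 + 98.7x3 + 91.9x4 ≥ 283.4   (octane-barrels)
  1x1 + 6x2 + 101x3 ≤ 79   (aromatics volume)
  x1, x2, x3, x4 ≥ 0.
The cheapest feasible vertex uses only butane; alkylate, light naphtha, reformate are not used. There the octane-barrels constraint is tight.
That vertex is x4 = 3.0838.
Hence cost = 57.43·3.0838 = $177.1026.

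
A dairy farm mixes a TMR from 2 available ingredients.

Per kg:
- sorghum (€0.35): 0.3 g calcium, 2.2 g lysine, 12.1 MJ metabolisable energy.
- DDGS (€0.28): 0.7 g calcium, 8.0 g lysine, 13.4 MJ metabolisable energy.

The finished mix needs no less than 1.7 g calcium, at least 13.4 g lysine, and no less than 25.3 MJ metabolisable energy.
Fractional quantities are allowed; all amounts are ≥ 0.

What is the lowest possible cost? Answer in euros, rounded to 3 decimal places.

This is a linear program. Let x1 = kg of sorghum, x2 = kg of DDGS.
min 0.35x1 + 0.28x2 with:
  0.3x1 + 0.7x2 ≥ 1.7   (calcium)
  2.2x1 + 8x2 ≥ 13.4   (lysine)
  12.1x1 + 13.4x2 ≥ 25.3   (metabolisable energy)
  x1, x2 ≥ 0.
At the optimum only DDGS is positive (sorghum = 0). Binding constraint: calcium.
So DDGS = 2.429 kg.
Objective = 0.28·2.429 = 0.68012.

€0.680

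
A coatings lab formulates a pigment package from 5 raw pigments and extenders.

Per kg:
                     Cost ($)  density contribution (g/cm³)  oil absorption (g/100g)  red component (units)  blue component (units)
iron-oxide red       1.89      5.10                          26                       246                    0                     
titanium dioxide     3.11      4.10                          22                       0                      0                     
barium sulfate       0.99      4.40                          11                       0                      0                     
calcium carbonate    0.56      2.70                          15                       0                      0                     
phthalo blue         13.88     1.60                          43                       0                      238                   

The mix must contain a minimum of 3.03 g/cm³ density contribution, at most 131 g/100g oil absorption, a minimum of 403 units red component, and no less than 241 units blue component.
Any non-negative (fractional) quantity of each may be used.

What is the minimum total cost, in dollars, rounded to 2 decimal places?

This is a linear program. Let x1 = kg of iron-oxide red, x2 = kg of titanium dioxide, x3 = kg of barium sulfate, x4 = kg of calcium carbonate, x5 = kg of phthalo blue.
min 1.89x1 + 3.11x2 + 0.99x3 + 0.56x4 + 13.88x5 with:
  5.1x1 + 4.1x2 + 4.4x3 + 2.7x4 + 1.6x5 ≥ 3.03   (density contribution)
  26x1 + 22x2 + 11x3 + 15x4 + 43x5 ≤ 131   (oil absorption)
  246x1 ≥ 403   (red component)
  238x5 ≥ 241   (blue component)
  x1, x2, x3, x4, x5 ≥ 0.
The minimum-cost mix takes nothing from titanium dioxide, barium sulfate, calcium carbonate — only iron-oxide red, phthalo blue. Binding constraints: red component and blue component.
Solving gives x1 = 1.6382, x5 = 1.0126.
Cost = 1.89·1.6382 + 13.88·1.0126 = 17.1511.

$17.15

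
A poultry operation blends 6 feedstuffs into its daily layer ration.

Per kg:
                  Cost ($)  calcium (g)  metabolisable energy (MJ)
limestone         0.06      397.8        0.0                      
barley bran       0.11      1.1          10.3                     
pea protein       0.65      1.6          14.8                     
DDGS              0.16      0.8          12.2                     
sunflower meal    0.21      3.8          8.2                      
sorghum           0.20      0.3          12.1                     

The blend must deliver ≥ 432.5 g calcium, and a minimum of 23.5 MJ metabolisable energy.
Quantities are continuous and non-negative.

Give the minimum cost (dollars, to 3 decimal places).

$0.316

Let x1 = kg of limestone, x2 = kg of barley bran, x3 = kg of pea protein, x4 = kg of DDGS, x5 = kg of sunflower meal, x6 = kg of sorghum.
min 0.06x1 + 0.11x2 + 0.65x3 + 0.16x4 + 0.21x5 + 0.2x6 subject to:
  397.8x1 + 1.1x2 + 1.6x3 + 0.8x4 + 3.8x5 + 0.3x6 ≥ 432.5   (calcium)
  10.3x2 + 14.8x3 + 12.2x4 + 8.2x5 + 12.1x6 ≥ 23.5   (metabolisable energy)
  x1, x2, x3, x4, x5, x6 ≥ 0.
The minimum-cost mix takes nothing from pea protein, DDGS, sunflower meal, sorghum — only limestone, barley bran. Binding constraints: calcium and metabolisable energy.
So limestone = 1.081 kg, barley bran = 2.282 kg.
Objective = 0.06·1.081 + 0.11·2.282 = 0.31588.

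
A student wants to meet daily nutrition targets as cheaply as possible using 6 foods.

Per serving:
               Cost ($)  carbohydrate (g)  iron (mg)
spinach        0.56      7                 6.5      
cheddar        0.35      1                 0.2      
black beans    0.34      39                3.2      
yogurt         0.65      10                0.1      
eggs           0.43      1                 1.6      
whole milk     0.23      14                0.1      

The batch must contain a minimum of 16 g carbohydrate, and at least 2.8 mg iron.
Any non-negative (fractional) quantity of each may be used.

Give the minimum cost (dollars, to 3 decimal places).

$0.265

Let x1 = servings of spinach, x2 = servings of cheddar, x3 = servings of black beans, x4 = servings of yogurt, x5 = servings of eggs, x6 = servings of whole milk.
min 0.56x1 + 0.35x2 + 0.34x3 + 0.65x4 + 0.43x5 + 0.23x6 s.t.:
  7x1 + 1x2 + 39x3 + 10x4 + 1x5 + 14x6 ≥ 16   (carbohydrate)
  6.5x1 + 0.2x2 + 3.2x3 + 0.1x4 + 1.6x5 + 0.1x6 ≥ 2.8   (iron)
  x1, x2, x3, x4, x5, x6 ≥ 0.
The cheapest feasible vertex uses only spinach, black beans; cheddar, yogurt, eggs, whole milk are not used. The carbohydrate and iron requirements are met with equality.
That vertex is x1 = 0.251, x3 = 0.3652.
Hence cost = 0.56·0.251 + 0.34·0.3652 = $0.26473.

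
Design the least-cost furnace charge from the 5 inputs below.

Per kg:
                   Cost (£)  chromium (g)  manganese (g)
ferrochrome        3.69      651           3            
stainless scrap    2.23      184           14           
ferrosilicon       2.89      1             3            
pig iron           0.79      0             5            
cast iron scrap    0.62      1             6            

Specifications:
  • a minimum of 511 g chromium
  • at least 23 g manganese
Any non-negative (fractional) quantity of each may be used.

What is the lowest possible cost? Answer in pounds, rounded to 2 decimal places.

£4.76

Set it up as a linear program. Let x1 = kg of ferrochrome, x2 = kg of stainless scrap, x3 = kg of ferrosilicon, x4 = kg of pig iron, x5 = kg of cast iron scrap.
Minimize 3.69x1 + 2.23x2 + 2.89x3 + 0.79x4 + 0.62x5 subject to:
  651x1 + 184x2 + 1x3 + 1x5 ≥ 511   (chromium)
  3x1 + 14x2 + 3x3 + 5x4 + 6x5 ≥ 23   (manganese)
  x1, x2, x3, x4, x5 ≥ 0.
At the optimum only ferrochrome, stainless scrap are positive (ferrosilicon, pig iron, cast iron scrap = 0). There the chromium and manganese constraints are tight.
That vertex is x1 = 0.3413, x2 = 1.57.
Objective = 3.69·0.3413 + 2.23·1.57 = 4.7605.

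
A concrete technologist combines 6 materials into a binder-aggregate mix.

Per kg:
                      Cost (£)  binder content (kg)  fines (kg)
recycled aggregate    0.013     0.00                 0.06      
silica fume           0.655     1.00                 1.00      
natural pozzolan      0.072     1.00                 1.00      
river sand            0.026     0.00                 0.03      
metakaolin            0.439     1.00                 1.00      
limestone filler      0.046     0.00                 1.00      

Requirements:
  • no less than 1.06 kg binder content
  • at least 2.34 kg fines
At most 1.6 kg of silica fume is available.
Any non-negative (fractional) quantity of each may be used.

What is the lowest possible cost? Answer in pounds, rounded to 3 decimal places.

£0.135

Treat it as an LP. Let x1 = kg of recycled aggregate, x2 = kg of silica fume, x3 = kg of natural pozzolan, x4 = kg of river sand, x5 = kg of metakaolin, x6 = kg of limestone filler.
Minimise 0.013x1 + 0.655x2 + 0.072x3 + 0.026x4 + 0.439x5 + 0.046x6 subject to:
  1x2 + 1x3 + 1x5 ≥ 1.06   (binder content)
  0.06x1 + 1x2 + 1x3 + 0.03x4 + 1x5 + 1x6 ≥ 2.34   (fines)
  x2 ≤ 1.6
  x1, x2, x3, x4, x5, x6 ≥ 0.
The minimum-cost mix takes nothing from recycled aggregate, silica fume, river sand, metakaolin — only natural pozzolan, limestone filler. Binding constraints: binder content and fines.
So natural pozzolan = 1.06 kg, limestone filler = 1.28 kg.
Objective = 0.072·1.06 + 0.046·1.28 = 0.13520.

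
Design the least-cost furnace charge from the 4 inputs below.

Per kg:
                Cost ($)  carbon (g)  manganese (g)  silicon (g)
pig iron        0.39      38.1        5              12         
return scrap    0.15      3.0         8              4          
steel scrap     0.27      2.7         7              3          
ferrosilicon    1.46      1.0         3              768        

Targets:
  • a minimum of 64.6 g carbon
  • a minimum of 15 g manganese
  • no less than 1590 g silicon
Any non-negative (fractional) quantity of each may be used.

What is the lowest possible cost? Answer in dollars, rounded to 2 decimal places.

$3.64

Treat it as an LP. Let x1 = kg of pig iron, x2 = kg of return scrap, x3 = kg of steel scrap, x4 = kg of ferrosilicon.
Minimise 0.39x1 + 0.15x2 + 0.27x3 + 1.46x4 subject to:
  38.1x1 + 3x2 + 2.7x3 + 1x4 ≥ 64.6   (carbon)
  5x1 + 8x2 + 7x3 + 3x4 ≥ 15   (manganese)
  12x1 + 4x2 + 3x3 + 768x4 ≥ 1590   (silicon)
  x1, x2, x3, x4 ≥ 0.
At the optimum only pig iron, return scrap, ferrosilicon are positive (steel scrap = 0). Binding constraints: carbon, manganese, silicon.
Optimal quantities: pig iron = 1.6351 kg, return scrap = 0.086461 kg, ferrosilicon = 2.0443 kg.
Hence cost = 0.39·1.6351 + 0.15·0.086461 + 1.46·2.0443 = $3.6353.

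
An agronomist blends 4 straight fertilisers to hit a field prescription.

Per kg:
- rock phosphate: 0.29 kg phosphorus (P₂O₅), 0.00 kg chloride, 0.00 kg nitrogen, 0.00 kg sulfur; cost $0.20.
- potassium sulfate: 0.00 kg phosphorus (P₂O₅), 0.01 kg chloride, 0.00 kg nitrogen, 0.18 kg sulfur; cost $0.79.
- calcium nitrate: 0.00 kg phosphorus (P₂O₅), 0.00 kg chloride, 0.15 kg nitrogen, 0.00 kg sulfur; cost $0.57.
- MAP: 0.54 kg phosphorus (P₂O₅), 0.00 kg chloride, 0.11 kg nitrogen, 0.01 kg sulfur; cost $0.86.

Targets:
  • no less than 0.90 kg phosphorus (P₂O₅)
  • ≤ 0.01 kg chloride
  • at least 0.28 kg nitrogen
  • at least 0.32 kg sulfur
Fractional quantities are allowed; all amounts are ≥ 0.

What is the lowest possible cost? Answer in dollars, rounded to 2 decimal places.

$12.83

Let x1 = kg of rock phosphate, x2 = kg of potassium sulfate, x3 = kg of calcium nitrate, x4 = kg of MAP.
min 0.2x1 + 0.79x2 + 0.57x3 + 0.86x4 s.t.:
  0.29x1 + 0.54x4 ≥ 0.9   (phosphorus (P₂O₅))
  0.01x2 ≤ 0.01   (chloride)
  0.15x3 + 0.11x4 ≥ 0.28   (nitrogen)
  0.18x2 + 0.01x4 ≥ 0.32   (sulfur)
  x1, x2, x3, x4 ≥ 0.
The minimum-cost mix takes nothing from rock phosphate, calcium nitrate — only potassium sulfate, MAP. The chloride and sulfur requirements are met with equality.
Solving gives x2 = 1, x4 = 14.
Hence cost = 0.79·1 + 0.86·14 = $12.8300.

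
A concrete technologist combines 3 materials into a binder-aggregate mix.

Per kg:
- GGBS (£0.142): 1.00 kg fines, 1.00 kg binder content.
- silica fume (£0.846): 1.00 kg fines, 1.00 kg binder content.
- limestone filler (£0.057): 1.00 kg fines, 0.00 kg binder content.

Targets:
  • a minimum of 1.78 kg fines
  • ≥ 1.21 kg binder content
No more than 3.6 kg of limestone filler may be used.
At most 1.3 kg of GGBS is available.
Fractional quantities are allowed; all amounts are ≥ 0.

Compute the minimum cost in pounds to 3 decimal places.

£0.204

This is a linear program. Let x1 = kg of GGBS, x2 = kg of silica fume, x3 = kg of limestone filler.
Minimize 0.142x1 + 0.846x2 + 0.057x3 s.t.:
  1x1 + 1x2 + 1x3 ≥ 1.78   (fines)
  1x1 + 1x2 ≥ 1.21   (binder content)
  x3 ≤ 3.6
  x1 ≤ 1.3
  x1, x2, x3 ≥ 0.
The cheapest feasible vertex uses only GGBS, limestone filler; silica fume is not used. Binding constraints: fines and binder content.
Optimal quantities: GGBS = 1.21 kg, limestone filler = 0.57 kg.
Cost = 0.142·1.21 + 0.057·0.57 = 0.20431.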